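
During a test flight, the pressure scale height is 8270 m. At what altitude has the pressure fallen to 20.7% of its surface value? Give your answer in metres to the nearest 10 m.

Set P/P₀ = exp(−z/H) = 0.207, so z = −H ln(0.207).
−ln(0.207) = 1.5750; z = 8270.0 × 1.5750 = 13025 m.

z ≈ 13030 m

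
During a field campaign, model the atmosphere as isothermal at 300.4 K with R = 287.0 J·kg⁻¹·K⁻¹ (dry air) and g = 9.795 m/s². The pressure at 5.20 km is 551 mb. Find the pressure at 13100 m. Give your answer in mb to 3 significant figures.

Scale height: H = RT/g = 287.0 × 300.4 / 9.795 = 8801.9 m.
Between two levels, P₂ = P₁ exp(−Δz/H) with Δz = z₂ − z₁.
Δz = 13100 − 5200.0 = 7900.0 m; Δz/H = 7900.0/8801.9 = 0.89753.
P₂ = 551 × exp(−0.89753) = 551 × 0.40758 = 224.58 mb.

P ≈ 225 mb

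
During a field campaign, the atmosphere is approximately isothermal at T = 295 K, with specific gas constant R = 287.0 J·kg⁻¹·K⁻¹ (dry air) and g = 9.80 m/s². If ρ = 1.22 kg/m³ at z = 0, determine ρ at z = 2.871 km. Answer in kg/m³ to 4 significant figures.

ρ ≈ 0.8751 kg/m³

Scale height: H = RT/g = 287.0 × 295 / 9.80 = 8639.3 m.
In an isothermal atmosphere, density decays like pressure: ρ = ρ₀ exp(−z/H).
z/H = 2871.0/8639.3 = 0.33232; exp(−0.33232) = 0.71726.
ρ = 1.22 × 0.71726 = 0.87506 kg/m³.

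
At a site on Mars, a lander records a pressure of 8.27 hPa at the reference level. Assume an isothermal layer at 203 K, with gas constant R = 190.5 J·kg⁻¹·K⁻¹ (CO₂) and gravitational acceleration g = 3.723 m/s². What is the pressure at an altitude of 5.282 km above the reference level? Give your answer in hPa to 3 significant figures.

P ≈ 4.97 hPa

Scale height: H = RT/g = 190.5 × 203 / 3.723 = 10387 m.
Barometric formula: P = P₀ exp(−z/H).
z/H = 5282.0/10387 = 0.50852; exp(−0.50852) = 0.60138.
P = 8.27 × 0.60138 = 4.9734 hPa.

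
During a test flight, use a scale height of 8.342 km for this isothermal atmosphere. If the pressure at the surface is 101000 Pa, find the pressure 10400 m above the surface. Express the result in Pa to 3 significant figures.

P ≈ 29000 Pa

Barometric formula: P = P₀ exp(−z/H).
z/H = 10400/8342.0 = 1.2467; exp(−1.2467) = 0.28745.
P = 101000 × 0.28745 = 29032 Pa.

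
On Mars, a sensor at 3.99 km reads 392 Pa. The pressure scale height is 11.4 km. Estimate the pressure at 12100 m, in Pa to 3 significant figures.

P ≈ 192 Pa

Between two levels, P₂ = P₁ exp(−Δz/H) with Δz = z₂ − z₁.
Δz = 12100 − 3990.0 = 8110.0 m; Δz/H = 8110.0/11400 = 0.71140.
P₂ = 392 × exp(−0.71140) = 392 × 0.49096 = 192.46 Pa.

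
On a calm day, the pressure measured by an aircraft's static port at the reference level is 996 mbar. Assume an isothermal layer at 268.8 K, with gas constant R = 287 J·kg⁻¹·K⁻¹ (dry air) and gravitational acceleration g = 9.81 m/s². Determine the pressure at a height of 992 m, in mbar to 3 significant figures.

Scale height: H = RT/g = 287 × 268.8 / 9.81 = 7864.0 m.
Barometric formula: P = P₀ exp(−z/H).
z/H = 992.00/7864.0 = 0.12614; exp(−0.12614) = 0.88149.
P = 996 × 0.88149 = 877.96 mbar.

P ≈ 878 mbar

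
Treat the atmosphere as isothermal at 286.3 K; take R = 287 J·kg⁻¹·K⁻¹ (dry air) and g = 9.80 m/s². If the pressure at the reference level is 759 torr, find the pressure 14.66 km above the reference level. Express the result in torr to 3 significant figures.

P ≈ 132 torr

Scale height: H = RT/g = 287 × 286.3 / 9.80 = 8384.5 m.
Barometric formula: P = P₀ exp(−z/H).
z/H = 14660/8384.5 = 1.7485; exp(−1.7485) = 0.17403.
P = 759 × 0.17403 = 132.09 torr.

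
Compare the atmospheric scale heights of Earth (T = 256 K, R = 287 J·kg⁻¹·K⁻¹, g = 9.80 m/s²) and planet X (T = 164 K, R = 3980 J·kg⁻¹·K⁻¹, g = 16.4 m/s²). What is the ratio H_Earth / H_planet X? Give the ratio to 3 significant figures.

H = RT/g for each body.
H_Earth = 287 × 256 / 9.80 = 7497.1 m.
H_planet X = 3980 × 164 / 16.4 = 39800 m.
H_Earth/H_planet X = 7497.1/39800 = 0.18837.

H_Earth/H_planet X ≈ 0.188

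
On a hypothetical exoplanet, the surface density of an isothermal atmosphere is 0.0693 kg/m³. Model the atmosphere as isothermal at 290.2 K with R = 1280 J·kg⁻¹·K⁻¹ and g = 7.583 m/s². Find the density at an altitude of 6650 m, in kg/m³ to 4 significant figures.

Scale height: H = RT/g = 1280 × 290.2 / 7.583 = 48985 m.
In an isothermal atmosphere, density decays like pressure: ρ = ρ₀ exp(−z/H).
z/H = 6650.0/48985 = 0.13576; exp(−0.13576) = 0.87305.
ρ = 0.0693 × 0.87305 = 0.060502 kg/m³.

ρ ≈ 0.06050 kg/m³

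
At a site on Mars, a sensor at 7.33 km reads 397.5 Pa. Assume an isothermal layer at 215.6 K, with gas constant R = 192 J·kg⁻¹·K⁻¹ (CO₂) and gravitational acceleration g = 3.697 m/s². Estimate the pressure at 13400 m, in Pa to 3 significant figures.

P ≈ 231 Pa

Scale height: H = RT/g = 192 × 215.6 / 3.697 = 11197 m.
Between two levels, P₂ = P₁ exp(−Δz/H) with Δz = z₂ − z₁.
Δz = 13400 − 7330.0 = 6070.0 m; Δz/H = 6070.0/11197 = 0.54211.
P₂ = 397.5 × exp(−0.54211) = 397.5 × 0.58152 = 231.15 Pa.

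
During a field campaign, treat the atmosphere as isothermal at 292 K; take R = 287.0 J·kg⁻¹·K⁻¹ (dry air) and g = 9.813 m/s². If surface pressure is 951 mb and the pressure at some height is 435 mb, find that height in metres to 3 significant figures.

Scale height: H = RT/g = 287.0 × 292 / 9.813 = 8540.1 m.
Invert the barometric formula: z = H ln(P₀/P).
P₀/P = 951/435 = 2.1862; ln(2.1862) = 0.78216.
z = 8540.1 × 0.78216 = 6679.7 m.

z ≈ 6680 m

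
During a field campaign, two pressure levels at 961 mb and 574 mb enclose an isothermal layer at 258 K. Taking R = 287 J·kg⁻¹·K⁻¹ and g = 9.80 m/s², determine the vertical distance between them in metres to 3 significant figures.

Hypsometric equation: Δz = (R T̄/g) ln(P₁/P₂).
R T̄/g = 287 × 258 / 9.80 = 7555.7 m.
ln(961/574) = ln(1.6742) = 0.51534.
Δz = 7555.7 × 0.51534 = 3893.8 m.

Δz ≈ 3890 m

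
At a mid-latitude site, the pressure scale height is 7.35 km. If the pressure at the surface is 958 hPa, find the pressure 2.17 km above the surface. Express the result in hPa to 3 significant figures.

Barometric formula: P = P₀ exp(−z/H).
z/H = 2170.0/7350.0 = 0.29524; exp(−0.29524) = 0.74435.
P = 958 × 0.74435 = 713.09 hPa.

P ≈ 713 hPa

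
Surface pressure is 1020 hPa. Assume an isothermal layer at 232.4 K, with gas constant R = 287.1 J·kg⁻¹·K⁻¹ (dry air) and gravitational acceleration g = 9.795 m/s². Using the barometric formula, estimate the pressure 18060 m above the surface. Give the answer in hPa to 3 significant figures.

P ≈ 72.0 hPa

Scale height: H = RT/g = 287.1 × 232.4 / 9.795 = 6811.8 m.
Barometric formula: P = P₀ exp(−z/H).
z/H = 18060/6811.8 = 2.6513; exp(−2.6513) = 0.070559.
P = 1020 × 0.070559 = 71.970 hPa.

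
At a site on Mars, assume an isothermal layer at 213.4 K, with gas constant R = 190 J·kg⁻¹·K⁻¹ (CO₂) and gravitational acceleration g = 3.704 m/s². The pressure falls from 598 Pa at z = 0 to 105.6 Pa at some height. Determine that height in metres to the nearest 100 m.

z ≈ 19000 m

Scale height: H = RT/g = 190 × 213.4 / 3.704 = 10947 m.
Invert the barometric formula: z = H ln(P₀/P).
P₀/P = 598/105.6 = 5.6629; ln(5.6629) = 1.7339.
z = 10947 × 1.7339 = 18981 m.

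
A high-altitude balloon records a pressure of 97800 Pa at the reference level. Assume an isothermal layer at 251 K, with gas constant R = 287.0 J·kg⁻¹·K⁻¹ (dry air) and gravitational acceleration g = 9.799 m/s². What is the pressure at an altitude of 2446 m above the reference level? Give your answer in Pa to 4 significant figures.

Scale height: H = RT/g = 287.0 × 251 / 9.799 = 7351.5 m.
Barometric formula: P = P₀ exp(−z/H).
z/H = 2446.0/7351.5 = 0.33272; exp(−0.33272) = 0.71697.
P = 97800 × 0.71697 = 70120 Pa.

P ≈ 70120 Pa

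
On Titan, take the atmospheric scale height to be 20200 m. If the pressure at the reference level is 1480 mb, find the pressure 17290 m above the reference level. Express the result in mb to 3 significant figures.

P ≈ 629 mb

Barometric formula: P = P₀ exp(−z/H).
z/H = 17290/20200 = 0.85594; exp(−0.85594) = 0.42488.
P = 1480 × 0.42488 = 628.82 mb.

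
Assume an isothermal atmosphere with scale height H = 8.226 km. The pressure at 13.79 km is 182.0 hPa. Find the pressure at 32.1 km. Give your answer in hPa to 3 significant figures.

P ≈ 19.7 hPa

Between two levels, P₂ = P₁ exp(−Δz/H) with Δz = z₂ − z₁.
Δz = 32100 − 13790 = 18310 m; Δz/H = 18310/8226.0 = 2.2259.
P₂ = 182.0 × exp(−2.2259) = 182.0 × 0.10797 = 19.651 hPa.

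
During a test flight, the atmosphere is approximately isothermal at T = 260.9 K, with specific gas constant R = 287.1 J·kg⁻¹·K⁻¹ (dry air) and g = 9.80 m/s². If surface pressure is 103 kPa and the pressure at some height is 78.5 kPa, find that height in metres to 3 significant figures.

Scale height: H = RT/g = 287.1 × 260.9 / 9.80 = 7643.3 m.
Invert the barometric formula: z = H ln(P₀/P).
P₀/P = 103/78.5 = 1.3121; ln(1.3121) = 0.27163.
z = 7643.3 × 0.27163 = 2076.1 m.

z ≈ 2080 m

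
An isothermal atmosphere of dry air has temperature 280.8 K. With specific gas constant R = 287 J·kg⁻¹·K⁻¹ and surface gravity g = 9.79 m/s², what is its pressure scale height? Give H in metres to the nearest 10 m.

H ≈ 8230 m

The scale height of an isothermal atmosphere is H = RT/g.
H = 287 × 280.8 / 9.79 = 80590/9.79 = 8231.9 m.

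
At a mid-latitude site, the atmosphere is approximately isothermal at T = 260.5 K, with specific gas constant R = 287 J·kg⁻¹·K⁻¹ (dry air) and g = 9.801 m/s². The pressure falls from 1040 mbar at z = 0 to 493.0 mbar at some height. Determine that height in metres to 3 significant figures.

z ≈ 5690 m

Scale height: H = RT/g = 287 × 260.5 / 9.801 = 7628.2 m.
Invert the barometric formula: z = H ln(P₀/P).
P₀/P = 1040/493.0 = 2.1095; ln(2.1095) = 0.74645.
z = 7628.2 × 0.74645 = 5694.1 m.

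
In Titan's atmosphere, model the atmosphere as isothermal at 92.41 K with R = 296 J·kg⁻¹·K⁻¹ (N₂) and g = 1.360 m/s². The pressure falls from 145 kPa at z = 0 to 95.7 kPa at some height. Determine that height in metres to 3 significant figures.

Scale height: H = RT/g = 296 × 92.41 / 1.360 = 20113 m.
Invert the barometric formula: z = H ln(P₀/P).
P₀/P = 145/95.7 = 1.5152; ln(1.5152) = 0.41555.
z = 20113 × 0.41555 = 8358.0 m.

z ≈ 8360 m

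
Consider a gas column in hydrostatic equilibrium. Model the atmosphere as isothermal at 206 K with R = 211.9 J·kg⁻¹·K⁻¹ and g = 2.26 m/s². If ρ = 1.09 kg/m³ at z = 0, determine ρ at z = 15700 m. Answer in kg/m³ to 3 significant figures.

Scale height: H = RT/g = 211.9 × 206 / 2.26 = 19315 m.
In an isothermal atmosphere, density decays like pressure: ρ = ρ₀ exp(−z/H).
z/H = 15700/19315 = 0.81284; exp(−0.81284) = 0.44360.
ρ = 1.09 × 0.44360 = 0.48352 kg/m³.

ρ ≈ 0.484 kg/m³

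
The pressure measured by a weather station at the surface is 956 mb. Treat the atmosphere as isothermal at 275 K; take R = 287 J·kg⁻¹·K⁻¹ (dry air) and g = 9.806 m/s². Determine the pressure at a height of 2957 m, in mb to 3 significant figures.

P ≈ 662 mb

Scale height: H = RT/g = 287 × 275 / 9.806 = 8048.6 m.
Barometric formula: P = P₀ exp(−z/H).
z/H = 2957.0/8048.6 = 0.36739; exp(−0.36739) = 0.69254.
P = 956 × 0.69254 = 662.07 mb.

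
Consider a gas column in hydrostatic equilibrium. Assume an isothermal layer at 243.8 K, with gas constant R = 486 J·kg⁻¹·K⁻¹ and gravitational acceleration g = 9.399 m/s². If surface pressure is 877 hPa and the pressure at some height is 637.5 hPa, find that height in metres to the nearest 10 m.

Scale height: H = RT/g = 486 × 243.8 / 9.399 = 12606 m.
Invert the barometric formula: z = H ln(P₀/P).
P₀/P = 877/637.5 = 1.3757; ln(1.3757) = 0.31896.
z = 12606 × 0.31896 = 4020.8 m.

z ≈ 4020 m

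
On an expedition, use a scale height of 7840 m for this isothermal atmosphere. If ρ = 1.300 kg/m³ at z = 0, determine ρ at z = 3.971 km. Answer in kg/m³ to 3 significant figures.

In an isothermal atmosphere, density decays like pressure: ρ = ρ₀ exp(−z/H).
z/H = 3971.0/7840.0 = 0.50651; exp(−0.50651) = 0.60259.
ρ = 1.300 × 0.60259 = 0.78337 kg/m³.

ρ ≈ 0.783 kg/m³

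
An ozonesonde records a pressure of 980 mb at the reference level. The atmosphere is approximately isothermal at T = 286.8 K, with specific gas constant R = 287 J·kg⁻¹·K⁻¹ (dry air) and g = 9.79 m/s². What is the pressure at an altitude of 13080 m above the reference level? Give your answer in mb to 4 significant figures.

Scale height: H = RT/g = 287 × 286.8 / 9.79 = 8407.7 m.
Barometric formula: P = P₀ exp(−z/H).
z/H = 13080/8407.7 = 1.5557; exp(−1.5557) = 0.21104.
P = 980 × 0.21104 = 206.82 mb.

P ≈ 206.8 mb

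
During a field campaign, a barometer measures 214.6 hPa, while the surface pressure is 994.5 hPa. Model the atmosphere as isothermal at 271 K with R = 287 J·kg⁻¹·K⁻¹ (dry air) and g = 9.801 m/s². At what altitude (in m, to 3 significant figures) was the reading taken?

z ≈ 12200 m

Scale height: H = RT/g = 287 × 271 / 9.801 = 7935.6 m.
Invert the barometric formula: z = H ln(P₀/P).
P₀/P = 994.5/214.6 = 4.6342; ln(4.6342) = 1.5335.
z = 7935.6 × 1.5335 = 12169 m.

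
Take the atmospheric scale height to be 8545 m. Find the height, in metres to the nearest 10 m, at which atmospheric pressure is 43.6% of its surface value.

Set P/P₀ = exp(−z/H) = 0.436, so z = −H ln(0.436).
−ln(0.436) = 0.83011; z = 8545.0 × 0.83011 = 7093.3 m.

z ≈ 7090 m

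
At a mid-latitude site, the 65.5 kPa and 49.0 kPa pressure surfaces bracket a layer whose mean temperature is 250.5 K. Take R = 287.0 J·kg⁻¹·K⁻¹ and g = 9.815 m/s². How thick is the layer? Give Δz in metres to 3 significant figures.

Δz ≈ 2130 m

Hypsometric equation: Δz = (R T̄/g) ln(P₁/P₂).
R T̄/g = 287.0 × 250.5 / 9.815 = 7324.9 m.
ln(65.5/49.0) = ln(1.3367) = 0.29020.
Δz = 7324.9 × 0.29020 = 2125.7 m.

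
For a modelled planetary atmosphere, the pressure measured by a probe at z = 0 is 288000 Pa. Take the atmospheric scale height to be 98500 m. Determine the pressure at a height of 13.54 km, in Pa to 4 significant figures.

P ≈ 251000 Pa

Barometric formula: P = P₀ exp(−z/H).
z/H = 13540/98500 = 0.13746; exp(−0.13746) = 0.87157.
P = 288000 × 0.87157 = 251010 Pa.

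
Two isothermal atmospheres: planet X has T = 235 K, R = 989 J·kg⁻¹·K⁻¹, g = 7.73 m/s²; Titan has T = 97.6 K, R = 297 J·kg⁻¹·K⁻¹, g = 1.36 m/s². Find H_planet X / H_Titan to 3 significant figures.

H = RT/g for each body.
H_planet X = 989 × 235 / 7.73 = 30067 m.
H_Titan = 297 × 97.6 / 1.36 = 21314 m.
H_planet X/H_Titan = 30067/21314 = 1.4107.

H_planet X/H_Titan ≈ 1.41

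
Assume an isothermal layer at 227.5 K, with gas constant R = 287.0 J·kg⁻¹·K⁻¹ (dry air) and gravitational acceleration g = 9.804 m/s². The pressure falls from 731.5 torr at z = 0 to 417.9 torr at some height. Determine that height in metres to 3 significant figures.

Scale height: H = RT/g = 287.0 × 227.5 / 9.804 = 6659.8 m.
Invert the barometric formula: z = H ln(P₀/P).
P₀/P = 731.5/417.9 = 1.7504; ln(1.7504) = 0.55984.
z = 6659.8 × 0.55984 = 3728.4 m.

z ≈ 3730 m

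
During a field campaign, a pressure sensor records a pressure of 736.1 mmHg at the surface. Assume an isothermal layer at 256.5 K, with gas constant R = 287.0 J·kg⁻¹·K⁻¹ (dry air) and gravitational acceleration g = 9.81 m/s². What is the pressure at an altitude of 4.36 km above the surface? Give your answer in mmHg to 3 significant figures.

P ≈ 412 mmHg

Scale height: H = RT/g = 287.0 × 256.5 / 9.81 = 7504.1 m.
Barometric formula: P = P₀ exp(−z/H).
z/H = 4360.0/7504.1 = 0.58102; exp(−0.58102) = 0.55933.
P = 736.1 × 0.55933 = 411.72 mmHg.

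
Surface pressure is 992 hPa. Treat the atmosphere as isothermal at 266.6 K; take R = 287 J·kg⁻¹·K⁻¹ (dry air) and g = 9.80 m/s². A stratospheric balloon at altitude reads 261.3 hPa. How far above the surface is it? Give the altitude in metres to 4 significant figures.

Scale height: H = RT/g = 287 × 266.6 / 9.80 = 7807.6 m.
Invert the barometric formula: z = H ln(P₀/P).
P₀/P = 992/261.3 = 3.7964; ln(3.7964) = 1.3341.
z = 7807.6 × 1.3341 = 10416 m.

z ≈ 10420 m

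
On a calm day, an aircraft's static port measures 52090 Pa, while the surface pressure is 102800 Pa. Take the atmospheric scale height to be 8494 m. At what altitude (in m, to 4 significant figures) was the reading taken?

z ≈ 5774 m

Invert the barometric formula: z = H ln(P₀/P).
P₀/P = 102800/52090 = 1.9735; ln(1.9735) = 0.67981.
z = 8494.0 × 0.67981 = 5774.3 m.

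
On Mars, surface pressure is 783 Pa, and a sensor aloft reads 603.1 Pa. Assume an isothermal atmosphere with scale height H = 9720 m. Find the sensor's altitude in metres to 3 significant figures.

z ≈ 2540 m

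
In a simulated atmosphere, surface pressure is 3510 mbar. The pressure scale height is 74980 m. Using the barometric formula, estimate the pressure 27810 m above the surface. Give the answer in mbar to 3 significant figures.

Barometric formula: P = P₀ exp(−z/H).
z/H = 27810/74980 = 0.37090; exp(−0.37090) = 0.69011.
P = 3510 × 0.69011 = 2422.3 mbar.

P ≈ 2420 mbar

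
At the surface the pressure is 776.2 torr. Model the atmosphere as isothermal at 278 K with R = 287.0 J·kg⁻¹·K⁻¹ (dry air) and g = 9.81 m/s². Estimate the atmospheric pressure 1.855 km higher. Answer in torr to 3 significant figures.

P ≈ 618 torr

Scale height: H = RT/g = 287.0 × 278 / 9.81 = 8133.1 m.
Barometric formula: P = P₀ exp(−z/H).
z/H = 1855.0/8133.1 = 0.22808; exp(−0.22808) = 0.79606.
P = 776.2 × 0.79606 = 617.90 torr.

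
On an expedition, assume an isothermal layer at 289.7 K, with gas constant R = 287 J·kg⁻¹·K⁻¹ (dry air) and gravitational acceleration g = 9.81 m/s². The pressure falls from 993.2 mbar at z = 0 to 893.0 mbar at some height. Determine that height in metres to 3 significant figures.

Scale height: H = RT/g = 287 × 289.7 / 9.81 = 8475.4 m.
Invert the barometric formula: z = H ln(P₀/P).
P₀/P = 993.2/893.0 = 1.1122; ln(1.1122) = 0.10634.
z = 8475.4 × 0.10634 = 901.27 m.

z ≈ 901 m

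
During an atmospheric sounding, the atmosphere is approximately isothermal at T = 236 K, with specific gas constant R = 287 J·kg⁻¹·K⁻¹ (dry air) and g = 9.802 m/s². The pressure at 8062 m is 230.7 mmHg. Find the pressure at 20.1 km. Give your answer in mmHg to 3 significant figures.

Scale height: H = RT/g = 287 × 236 / 9.802 = 6910.0 m.
Between two levels, P₂ = P₁ exp(−Δz/H) with Δz = z₂ − z₁.
Δz = 20100 − 8062.0 = 12038 m; Δz/H = 12038/6910.0 = 1.7421.
P₂ = 230.7 × exp(−1.7421) = 230.7 × 0.17515 = 40.407 mmHg.

P ≈ 40.4 mmHg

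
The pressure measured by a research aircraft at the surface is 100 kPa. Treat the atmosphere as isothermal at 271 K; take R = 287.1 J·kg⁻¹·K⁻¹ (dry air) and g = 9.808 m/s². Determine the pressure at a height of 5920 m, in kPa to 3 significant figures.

Scale height: H = RT/g = 287.1 × 271 / 9.808 = 7932.7 m.
Barometric formula: P = P₀ exp(−z/H).
z/H = 5920.0/7932.7 = 0.74628; exp(−0.74628) = 0.47413.
P = 100 × 0.47413 = 47.413 kPa.

P ≈ 47.4 kPa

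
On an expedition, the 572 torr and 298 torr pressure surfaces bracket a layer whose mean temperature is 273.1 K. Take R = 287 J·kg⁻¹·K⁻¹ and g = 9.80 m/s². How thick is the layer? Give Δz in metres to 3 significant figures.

Hypsometric equation: Δz = (R T̄/g) ln(P₁/P₂).
R T̄/g = 287 × 273.1 / 9.80 = 7997.9 m.
ln(572/298) = ln(1.9195) = 0.65206.
Δz = 7997.9 × 0.65206 = 5215.1 m.

Δz ≈ 5220 m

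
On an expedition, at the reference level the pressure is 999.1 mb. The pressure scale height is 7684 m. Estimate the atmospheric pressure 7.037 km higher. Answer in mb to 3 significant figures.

P ≈ 400 mb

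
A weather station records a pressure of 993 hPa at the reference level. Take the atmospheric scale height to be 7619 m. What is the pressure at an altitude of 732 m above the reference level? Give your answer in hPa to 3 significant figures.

Barometric formula: P = P₀ exp(−z/H).
z/H = 732.00/7619.0 = 0.096076; exp(−0.096076) = 0.90839.
P = 993 × 0.90839 = 902.03 hPa.

P ≈ 902 hPa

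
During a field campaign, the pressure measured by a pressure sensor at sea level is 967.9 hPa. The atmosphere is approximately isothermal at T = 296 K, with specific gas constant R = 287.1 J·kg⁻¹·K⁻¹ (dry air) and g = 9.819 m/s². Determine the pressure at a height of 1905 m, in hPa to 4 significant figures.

Scale height: H = RT/g = 287.1 × 296 / 9.819 = 8654.8 m.
Barometric formula: P = P₀ exp(−z/H).
z/H = 1905.0/8654.8 = 0.22011; exp(−0.22011) = 0.80243.
P = 967.9 × 0.80243 = 776.67 hPa.

P ≈ 776.7 hPa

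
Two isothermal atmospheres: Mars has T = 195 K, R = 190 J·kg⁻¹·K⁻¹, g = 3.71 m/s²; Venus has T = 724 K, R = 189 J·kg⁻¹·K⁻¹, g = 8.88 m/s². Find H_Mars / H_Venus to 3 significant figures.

H = RT/g for each body.
H_Mars = 190 × 195 / 3.71 = 9986.5 m.
H_Venus = 189 × 724 / 8.88 = 15409 m.
H_Mars/H_Venus = 9986.5/15409 = 0.64810.

H_Mars/H_Venus ≈ 0.648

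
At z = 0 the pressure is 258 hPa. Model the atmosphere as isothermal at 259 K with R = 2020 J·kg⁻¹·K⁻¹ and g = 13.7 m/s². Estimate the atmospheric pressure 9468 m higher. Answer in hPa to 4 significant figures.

P ≈ 201.3 hPa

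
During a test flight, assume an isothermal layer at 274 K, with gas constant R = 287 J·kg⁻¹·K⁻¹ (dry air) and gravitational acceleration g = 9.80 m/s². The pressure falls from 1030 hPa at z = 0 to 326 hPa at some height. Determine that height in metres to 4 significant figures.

z ≈ 9231 m

Scale height: H = RT/g = 287 × 274 / 9.80 = 8024.3 m.
Invert the barometric formula: z = H ln(P₀/P).
P₀/P = 1030/326 = 3.1595; ln(3.1595) = 1.1504.
z = 8024.3 × 1.1504 = 9231.2 m.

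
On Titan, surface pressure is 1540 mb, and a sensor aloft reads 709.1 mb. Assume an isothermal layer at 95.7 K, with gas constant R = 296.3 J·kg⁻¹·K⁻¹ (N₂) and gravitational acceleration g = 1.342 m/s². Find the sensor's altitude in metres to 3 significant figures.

Scale height: H = RT/g = 296.3 × 95.7 / 1.342 = 21130 m.
Invert the barometric formula: z = H ln(P₀/P).
P₀/P = 1540/709.1 = 2.1718; ln(2.1718) = 0.77556.
z = 21130 × 0.77556 = 16388 m.

z ≈ 16400 m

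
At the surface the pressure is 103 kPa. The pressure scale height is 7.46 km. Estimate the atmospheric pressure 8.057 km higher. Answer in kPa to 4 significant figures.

P ≈ 34.98 kPa

Barometric formula: P = P₀ exp(−z/H).
z/H = 8057.0/7460.0 = 1.0800; exp(−1.0800) = 0.33960.
P = 103 × 0.33960 = 34.979 kPa.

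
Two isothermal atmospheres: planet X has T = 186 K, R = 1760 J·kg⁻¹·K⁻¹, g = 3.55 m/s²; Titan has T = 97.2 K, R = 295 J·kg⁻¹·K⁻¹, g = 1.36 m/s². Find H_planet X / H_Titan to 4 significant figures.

H = RT/g for each body.
H_planet X = 1760 × 186 / 3.55 = 92214 m.
H_Titan = 295 × 97.2 / 1.36 = 21084 m.
H_planet X/H_Titan = 92214/21084 = 4.3736.

H_planet X/H_Titan ≈ 4.374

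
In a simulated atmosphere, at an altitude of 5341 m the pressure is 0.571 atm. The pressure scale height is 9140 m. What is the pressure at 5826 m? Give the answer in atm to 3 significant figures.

Between two levels, P₂ = P₁ exp(−Δz/H) with Δz = z₂ − z₁.
Δz = 5826.0 − 5341.0 = 485.00 m; Δz/H = 485.00/9140.0 = 0.053063.
P₂ = 0.571 × exp(−0.053063) = 0.571 × 0.94832 = 0.54149 atm.

P ≈ 0.541 atm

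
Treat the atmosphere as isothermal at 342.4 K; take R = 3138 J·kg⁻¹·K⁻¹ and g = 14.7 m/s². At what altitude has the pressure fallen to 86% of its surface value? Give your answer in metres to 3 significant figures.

z ≈ 11000 m

Scale height: H = RT/g = 3138 × 342.4 / 14.7 = 73092 m.
Set P/P₀ = exp(−z/H) = 0.86, so z = −H ln(0.86).
−ln(0.86) = 0.15082; z = 73092 × 0.15082 = 11024 m.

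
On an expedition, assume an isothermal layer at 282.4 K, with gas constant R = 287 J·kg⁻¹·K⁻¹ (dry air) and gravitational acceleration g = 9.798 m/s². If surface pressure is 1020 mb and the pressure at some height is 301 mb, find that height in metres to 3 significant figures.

z ≈ 10100 m

Scale height: H = RT/g = 287 × 282.4 / 9.798 = 8272.0 m.
Invert the barometric formula: z = H ln(P₀/P).
P₀/P = 1020/301 = 3.3887; ln(3.3887) = 1.2204.
z = 8272.0 × 1.2204 = 10095 m.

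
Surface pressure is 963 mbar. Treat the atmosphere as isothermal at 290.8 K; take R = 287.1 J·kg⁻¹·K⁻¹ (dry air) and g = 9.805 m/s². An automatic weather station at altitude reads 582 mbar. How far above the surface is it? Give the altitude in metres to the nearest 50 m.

z ≈ 4300 m

Scale height: H = RT/g = 287.1 × 290.8 / 9.805 = 8514.9 m.
Invert the barometric formula: z = H ln(P₀/P).
P₀/P = 963/582 = 1.6546; ln(1.6546) = 0.50356.
z = 8514.9 × 0.50356 = 4287.8 m.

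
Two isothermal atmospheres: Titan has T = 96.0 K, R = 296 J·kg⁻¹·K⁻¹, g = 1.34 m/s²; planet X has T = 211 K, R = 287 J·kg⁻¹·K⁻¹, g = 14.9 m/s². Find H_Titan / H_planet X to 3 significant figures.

H_Titan/H_planet X ≈ 5.22

H = RT/g for each body.
H_Titan = 296 × 96.0 / 1.34 = 21206 m.
H_planet X = 287 × 211 / 14.9 = 4064.2 m.
H_Titan/H_planet X = 21206/4064.2 = 5.2178.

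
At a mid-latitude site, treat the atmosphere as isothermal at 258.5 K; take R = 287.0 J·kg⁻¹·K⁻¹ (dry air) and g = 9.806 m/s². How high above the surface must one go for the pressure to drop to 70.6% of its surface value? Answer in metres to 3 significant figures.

z ≈ 2630 m

Scale height: H = RT/g = 287.0 × 258.5 / 9.806 = 7565.7 m.
Set P/P₀ = exp(−z/H) = 0.706, so z = −H ln(0.706).
−ln(0.706) = 0.34814; z = 7565.7 × 0.34814 = 2633.9 m.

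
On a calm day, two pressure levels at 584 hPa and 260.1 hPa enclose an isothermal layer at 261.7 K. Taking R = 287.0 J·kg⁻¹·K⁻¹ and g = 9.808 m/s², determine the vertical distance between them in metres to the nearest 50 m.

Hypsometric equation: Δz = (R T̄/g) ln(P₁/P₂).
R T̄/g = 287.0 × 261.7 / 9.808 = 7657.8 m.
ln(584/260.1) = ln(2.2453) = 0.80884.
Δz = 7657.8 × 0.80884 = 6193.9 m.

Δz ≈ 6200 m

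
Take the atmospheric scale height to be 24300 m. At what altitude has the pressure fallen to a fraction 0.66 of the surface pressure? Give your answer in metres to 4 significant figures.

Set P/P₀ = exp(−z/H) = 0.66, so z = −H ln(0.66).
−ln(0.66) = 0.41552; z = 24300 × 0.41552 = 10097 m.

z ≈ 10100 m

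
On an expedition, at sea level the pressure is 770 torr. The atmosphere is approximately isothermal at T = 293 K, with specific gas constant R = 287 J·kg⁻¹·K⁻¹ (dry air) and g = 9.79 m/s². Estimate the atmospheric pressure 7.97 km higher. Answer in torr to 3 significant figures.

P ≈ 304 torr

Scale height: H = RT/g = 287 × 293 / 9.79 = 8589.5 m.
Barometric formula: P = P₀ exp(−z/H).
z/H = 7970.0/8589.5 = 0.92788; exp(−0.92788) = 0.39539.
P = 770 × 0.39539 = 304.45 torr.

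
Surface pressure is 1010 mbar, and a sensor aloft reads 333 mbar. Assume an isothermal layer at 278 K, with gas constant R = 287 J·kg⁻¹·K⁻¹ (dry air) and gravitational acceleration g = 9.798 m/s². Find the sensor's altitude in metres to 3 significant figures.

z ≈ 9040 m

Scale height: H = RT/g = 287 × 278 / 9.798 = 8143.1 m.
Invert the barometric formula: z = H ln(P₀/P).
P₀/P = 1010/333 = 3.0330; ln(3.0330) = 1.1096.
z = 8143.1 × 1.1096 = 9035.6 m.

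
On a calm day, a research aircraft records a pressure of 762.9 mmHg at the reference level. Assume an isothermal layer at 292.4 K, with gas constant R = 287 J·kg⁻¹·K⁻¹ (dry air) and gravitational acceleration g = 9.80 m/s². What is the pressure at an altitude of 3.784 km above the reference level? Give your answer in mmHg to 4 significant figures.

Scale height: H = RT/g = 287 × 292.4 / 9.80 = 8563.1 m.
Barometric formula: P = P₀ exp(−z/H).
z/H = 3784.0/8563.1 = 0.44190; exp(−0.44190) = 0.64281.
P = 762.9 × 0.64281 = 490.40 mmHg.

P ≈ 490.4 mmHg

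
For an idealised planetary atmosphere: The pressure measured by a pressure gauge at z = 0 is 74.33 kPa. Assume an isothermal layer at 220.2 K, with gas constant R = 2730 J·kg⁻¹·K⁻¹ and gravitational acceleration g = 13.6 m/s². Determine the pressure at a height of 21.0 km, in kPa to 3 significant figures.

P ≈ 46.2 kPa

Scale height: H = RT/g = 2730 × 220.2 / 13.6 = 44202 m.
Barometric formula: P = P₀ exp(−z/H).
z/H = 21000/44202 = 0.47509; exp(−0.47509) = 0.62183.
P = 74.33 × 0.62183 = 46.221 kPa.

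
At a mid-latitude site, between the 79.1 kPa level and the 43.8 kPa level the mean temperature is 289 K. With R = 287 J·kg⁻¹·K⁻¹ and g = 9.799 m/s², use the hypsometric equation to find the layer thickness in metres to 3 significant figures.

Hypsometric equation: Δz = (R T̄/g) ln(P₁/P₂).
R T̄/g = 287 × 289 / 9.799 = 8464.4 m.
ln(79.1/43.8) = ln(1.8059) = 0.59106.
Δz = 8464.4 × 0.59106 = 5003.0 m.

Δz ≈ 5000 m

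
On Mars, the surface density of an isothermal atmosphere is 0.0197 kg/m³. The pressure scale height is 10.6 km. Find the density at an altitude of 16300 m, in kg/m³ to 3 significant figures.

ρ ≈ 0.00423 kg/m³

In an isothermal atmosphere, density decays like pressure: ρ = ρ₀ exp(−z/H).
z/H = 16300/10600 = 1.5377; exp(−1.5377) = 0.21487.
ρ = 0.0197 × 0.21487 = 0.0042329 kg/m³.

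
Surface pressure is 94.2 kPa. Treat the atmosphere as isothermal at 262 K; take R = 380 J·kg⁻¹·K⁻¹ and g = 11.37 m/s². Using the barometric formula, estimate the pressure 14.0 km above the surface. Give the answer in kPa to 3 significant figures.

P ≈ 19.0 kPa

Scale height: H = RT/g = 380 × 262 / 11.37 = 8756.4 m.
Barometric formula: P = P₀ exp(−z/H).
z/H = 14000/8756.4 = 1.5988; exp(−1.5988) = 0.20214.
P = 94.2 × 0.20214 = 19.042 kPa.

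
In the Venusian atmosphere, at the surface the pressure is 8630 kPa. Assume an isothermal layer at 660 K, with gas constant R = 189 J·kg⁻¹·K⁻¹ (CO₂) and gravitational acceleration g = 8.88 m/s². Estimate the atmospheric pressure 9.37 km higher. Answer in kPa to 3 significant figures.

P ≈ 4430 kPa

Scale height: H = RT/g = 189 × 660 / 8.88 = 14047 m.
Barometric formula: P = P₀ exp(−z/H).
z/H = 9370.0/14047 = 0.66705; exp(−0.66705) = 0.51322.
P = 8630 × 0.51322 = 4429.1 kPa.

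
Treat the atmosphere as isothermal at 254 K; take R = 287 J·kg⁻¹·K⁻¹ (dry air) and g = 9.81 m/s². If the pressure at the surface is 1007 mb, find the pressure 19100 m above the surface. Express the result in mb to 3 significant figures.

P ≈ 77.0 mb

Scale height: H = RT/g = 287 × 254 / 9.81 = 7431.0 m.
Barometric formula: P = P₀ exp(−z/H).
z/H = 19100/7431.0 = 2.5703; exp(−2.5703) = 0.076513.
P = 1007 × 0.076513 = 77.049 mb.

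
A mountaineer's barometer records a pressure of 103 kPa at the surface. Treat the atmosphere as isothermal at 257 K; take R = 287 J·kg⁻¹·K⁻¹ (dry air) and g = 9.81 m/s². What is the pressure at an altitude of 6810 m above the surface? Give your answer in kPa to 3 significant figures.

P ≈ 41.6 kPa

Scale height: H = RT/g = 287 × 257 / 9.81 = 7518.8 m.
Barometric formula: P = P₀ exp(−z/H).
z/H = 6810.0/7518.8 = 0.90573; exp(−0.90573) = 0.40425.
P = 103 × 0.40425 = 41.638 kPa.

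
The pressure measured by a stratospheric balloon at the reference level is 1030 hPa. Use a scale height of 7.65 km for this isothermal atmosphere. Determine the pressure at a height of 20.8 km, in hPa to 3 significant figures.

P ≈ 67.9 hPa

Barometric formula: P = P₀ exp(−z/H).
z/H = 20800/7650.0 = 2.7190; exp(−2.7190) = 0.065941.
P = 1030 × 0.065941 = 67.919 hPa.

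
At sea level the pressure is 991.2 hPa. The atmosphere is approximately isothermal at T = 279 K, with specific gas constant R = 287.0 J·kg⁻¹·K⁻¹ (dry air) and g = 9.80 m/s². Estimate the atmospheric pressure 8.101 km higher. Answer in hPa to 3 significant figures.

P ≈ 368 hPa

Scale height: H = RT/g = 287.0 × 279 / 9.80 = 8170.7 m.
Barometric formula: P = P₀ exp(−z/H).
z/H = 8101.0/8170.7 = 0.99147; exp(−0.99147) = 0.37103.
P = 991.2 × 0.37103 = 367.76 hPa.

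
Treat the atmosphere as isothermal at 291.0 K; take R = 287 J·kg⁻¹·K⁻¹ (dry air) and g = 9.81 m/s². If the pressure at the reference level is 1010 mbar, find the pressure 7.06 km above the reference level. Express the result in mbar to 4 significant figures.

P ≈ 440.7 mbar

Scale height: H = RT/g = 287 × 291.0 / 9.81 = 8513.5 m.
Barometric formula: P = P₀ exp(−z/H).
z/H = 7060.0/8513.5 = 0.82927; exp(−0.82927) = 0.43637.
P = 1010 × 0.43637 = 440.73 mbar.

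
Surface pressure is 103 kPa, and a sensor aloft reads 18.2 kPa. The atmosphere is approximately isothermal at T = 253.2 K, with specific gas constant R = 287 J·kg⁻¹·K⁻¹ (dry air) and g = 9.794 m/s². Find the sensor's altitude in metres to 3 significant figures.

z ≈ 12900 m

Scale height: H = RT/g = 287 × 253.2 / 9.794 = 7419.7 m.
Invert the barometric formula: z = H ln(P₀/P).
P₀/P = 103/18.2 = 5.6593; ln(5.6593) = 1.7333.
z = 7419.7 × 1.7333 = 12861 m.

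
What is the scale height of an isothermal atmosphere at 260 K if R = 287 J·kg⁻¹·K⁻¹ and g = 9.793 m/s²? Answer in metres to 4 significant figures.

The scale height of an isothermal atmosphere is H = RT/g.
H = 287 × 260 / 9.793 = 74620/9.793 = 7619.7 m.

H ≈ 7620 m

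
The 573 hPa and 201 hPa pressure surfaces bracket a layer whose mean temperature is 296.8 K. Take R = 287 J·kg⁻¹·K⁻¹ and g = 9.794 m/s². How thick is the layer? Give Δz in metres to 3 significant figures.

Δz ≈ 9110 m

Hypsometric equation: Δz = (R T̄/g) ln(P₁/P₂).
R T̄/g = 287 × 296.8 / 9.794 = 8697.3 m.
ln(573/201) = ln(2.8507) = 1.0476.
Δz = 8697.3 × 1.0476 = 9111.3 m.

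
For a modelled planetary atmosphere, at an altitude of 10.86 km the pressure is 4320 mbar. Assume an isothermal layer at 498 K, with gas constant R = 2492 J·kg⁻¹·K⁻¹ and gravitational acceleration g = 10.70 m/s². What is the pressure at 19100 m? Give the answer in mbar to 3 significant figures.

P ≈ 4020 mbar

Scale height: H = RT/g = 2492 × 498 / 10.70 = 115980 m.
Between two levels, P₂ = P₁ exp(−Δz/H) with Δz = z₂ − z₁.
Δz = 19100 − 10860 = 8240.0 m; Δz/H = 8240.0/115980 = 0.071047.
P₂ = 4320 × exp(−0.071047) = 4320 × 0.93142 = 4023.7 mbar.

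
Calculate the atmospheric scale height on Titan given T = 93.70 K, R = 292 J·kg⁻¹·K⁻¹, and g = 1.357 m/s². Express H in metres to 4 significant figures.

The scale height of an isothermal atmosphere is H = RT/g.
H = 292 × 93.70 / 1.357 = 27360/1.357 = 20162 m.

H ≈ 20160 m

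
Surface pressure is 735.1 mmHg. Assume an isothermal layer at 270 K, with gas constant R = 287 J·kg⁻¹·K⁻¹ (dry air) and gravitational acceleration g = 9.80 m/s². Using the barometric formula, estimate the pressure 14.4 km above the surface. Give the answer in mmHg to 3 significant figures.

P ≈ 119 mmHg

Scale height: H = RT/g = 287 × 270 / 9.80 = 7907.1 m.
Barometric formula: P = P₀ exp(−z/H).
z/H = 14400/7907.1 = 1.8211; exp(−1.8211) = 0.16185.
P = 735.1 × 0.16185 = 118.98 mmHg.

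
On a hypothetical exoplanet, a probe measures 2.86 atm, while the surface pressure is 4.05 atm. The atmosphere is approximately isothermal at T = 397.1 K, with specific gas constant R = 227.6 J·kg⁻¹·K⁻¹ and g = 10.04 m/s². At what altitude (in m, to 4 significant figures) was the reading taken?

Scale height: H = RT/g = 227.6 × 397.1 / 10.04 = 9002.0 m.
Invert the barometric formula: z = H ln(P₀/P).
P₀/P = 4.05/2.86 = 1.4161; ln(1.4161) = 0.34791.
z = 9002.0 × 0.34791 = 3131.9 m.

z ≈ 3132 m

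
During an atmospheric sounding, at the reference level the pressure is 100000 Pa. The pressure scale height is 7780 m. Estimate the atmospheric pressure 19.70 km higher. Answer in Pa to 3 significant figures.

P ≈ 7950 Pa

Barometric formula: P = P₀ exp(−z/H).
z/H = 19700/7780.0 = 2.5321; exp(−2.5321) = 0.079492.
P = 100000 × 0.079492 = 7949.2 Pa.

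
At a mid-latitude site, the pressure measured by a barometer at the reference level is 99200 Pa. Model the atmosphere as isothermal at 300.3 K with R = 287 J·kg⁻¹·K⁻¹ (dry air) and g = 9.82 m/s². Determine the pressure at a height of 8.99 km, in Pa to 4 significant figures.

Scale height: H = RT/g = 287 × 300.3 / 9.82 = 8776.6 m.
Barometric formula: P = P₀ exp(−z/H).
z/H = 8990.0/8776.6 = 1.0243; exp(−1.0243) = 0.35905.
P = 99200 × 0.35905 = 35618 Pa.

P ≈ 35620 Pa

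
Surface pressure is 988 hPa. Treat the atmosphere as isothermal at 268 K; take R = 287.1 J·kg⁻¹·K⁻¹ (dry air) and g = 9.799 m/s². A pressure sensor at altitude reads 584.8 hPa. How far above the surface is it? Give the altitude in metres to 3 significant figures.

z ≈ 4120 m

Scale height: H = RT/g = 287.1 × 268 / 9.799 = 7852.1 m.
Invert the barometric formula: z = H ln(P₀/P).
P₀/P = 988/584.8 = 1.6895; ln(1.6895) = 0.52443.
z = 7852.1 × 0.52443 = 4117.9 m.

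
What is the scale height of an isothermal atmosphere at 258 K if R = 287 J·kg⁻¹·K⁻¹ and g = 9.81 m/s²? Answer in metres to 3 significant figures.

H ≈ 7550 m

The scale height of an isothermal atmosphere is H = RT/g.
H = 287 × 258 / 9.81 = 74046/9.81 = 7548.0 m.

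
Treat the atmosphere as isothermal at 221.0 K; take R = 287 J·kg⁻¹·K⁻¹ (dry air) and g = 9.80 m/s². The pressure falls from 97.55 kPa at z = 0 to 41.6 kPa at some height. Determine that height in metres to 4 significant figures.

z ≈ 5516 m

Scale height: H = RT/g = 287 × 221.0 / 9.80 = 6472.1 m.
Invert the barometric formula: z = H ln(P₀/P).
P₀/P = 97.55/41.6 = 2.3450; ln(2.3450) = 0.85229.
z = 6472.1 × 0.85229 = 5516.1 m.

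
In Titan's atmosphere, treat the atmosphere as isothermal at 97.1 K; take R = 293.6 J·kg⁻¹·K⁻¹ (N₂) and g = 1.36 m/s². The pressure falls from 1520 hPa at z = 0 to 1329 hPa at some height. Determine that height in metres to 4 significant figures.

z ≈ 2815 m

Scale height: H = RT/g = 293.6 × 97.1 / 1.36 = 20962 m.
Invert the barometric formula: z = H ln(P₀/P).
P₀/P = 1520/1329 = 1.1437; ln(1.1437) = 0.13427.
z = 20962 × 0.13427 = 2814.6 m.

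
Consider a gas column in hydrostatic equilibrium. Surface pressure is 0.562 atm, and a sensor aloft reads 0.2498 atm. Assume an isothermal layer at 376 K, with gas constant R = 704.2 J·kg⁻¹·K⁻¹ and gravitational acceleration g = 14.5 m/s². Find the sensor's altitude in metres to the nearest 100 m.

z ≈ 14800 m

Scale height: H = RT/g = 704.2 × 376 / 14.5 = 18261 m.
Invert the barometric formula: z = H ln(P₀/P).
P₀/P = 0.562/0.2498 = 2.2498; ln(2.2498) = 0.81084.
z = 18261 × 0.81084 = 14807 m.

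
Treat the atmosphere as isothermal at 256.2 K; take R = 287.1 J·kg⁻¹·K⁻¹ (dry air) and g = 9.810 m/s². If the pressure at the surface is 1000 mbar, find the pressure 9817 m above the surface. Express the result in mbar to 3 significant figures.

P ≈ 270 mbar

Scale height: H = RT/g = 287.1 × 256.2 / 9.810 = 7498.0 m.
Barometric formula: P = P₀ exp(−z/H).
z/H = 9817.0/7498.0 = 1.3093; exp(−1.3093) = 0.27001.
P = 1000 × 0.27001 = 270.01 mbar.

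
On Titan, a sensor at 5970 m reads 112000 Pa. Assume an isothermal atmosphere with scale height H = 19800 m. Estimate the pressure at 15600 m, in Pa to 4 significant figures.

P ≈ 68860 Pa

Between two levels, P₂ = P₁ exp(−Δz/H) with Δz = z₂ − z₁.
Δz = 15600 − 5970.0 = 9630.0 m; Δz/H = 9630.0/19800 = 0.48636.
P₂ = 112000 × exp(−0.48636) = 112000 × 0.61486 = 68864 Pa.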